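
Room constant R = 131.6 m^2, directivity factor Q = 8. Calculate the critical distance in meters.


Given values:
  R = 131.6 m^2, Q = 8
Formula: d_c = 0.141 * sqrt(Q * R)
Compute Q * R = 8 * 131.6 = 1052.8
Compute sqrt(1052.8) = 32.4469
d_c = 0.141 * 32.4469 = 4.575

4.575 m


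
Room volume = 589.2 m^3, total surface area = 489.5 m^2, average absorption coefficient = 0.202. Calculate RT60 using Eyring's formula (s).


Given values:
  V = 589.2 m^3, S = 489.5 m^2, alpha = 0.202
Formula: RT60 = 0.161 * V / (-S * ln(1 - alpha))
Compute ln(1 - 0.202) = ln(0.798) = -0.225647
Denominator: -489.5 * -0.225647 = 110.4542
Numerator: 0.161 * 589.2 = 94.8612
RT60 = 94.8612 / 110.4542 = 0.859

0.859 s


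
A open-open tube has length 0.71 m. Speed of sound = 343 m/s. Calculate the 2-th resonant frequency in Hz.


Given values:
  Tube type: open-open, L = 0.71 m, c = 343 m/s, n = 2
Formula: f_n = n * c / (2 * L)
Compute 2 * L = 2 * 0.71 = 1.42
f = 2 * 343 / 1.42
f = 483.1

483.1 Hz


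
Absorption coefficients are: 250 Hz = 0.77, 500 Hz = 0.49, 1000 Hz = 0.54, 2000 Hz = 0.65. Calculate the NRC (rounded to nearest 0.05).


Given values:
  a_250 = 0.77, a_500 = 0.49
  a_1000 = 0.54, a_2000 = 0.65
Formula: NRC = (a250 + a500 + a1000 + a2000) / 4
Sum = 0.77 + 0.49 + 0.54 + 0.65 = 2.45
NRC = 2.45 / 4 = 0.6125
Rounded to nearest 0.05: 0.6

0.6


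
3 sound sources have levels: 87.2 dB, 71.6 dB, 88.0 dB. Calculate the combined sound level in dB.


Formula: L_total = 10 * log10( sum(10^(Li/10)) )
  Source 1: 10^(87.2/10) = 524807460.2498
  Source 2: 10^(71.6/10) = 14454397.7075
  Source 3: 10^(88.0/10) = 630957344.4802
Sum of linear values = 1170219202.4375
L_total = 10 * log10(1170219202.4375) = 90.68

90.68 dB


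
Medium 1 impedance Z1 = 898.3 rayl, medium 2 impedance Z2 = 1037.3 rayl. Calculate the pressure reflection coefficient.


Given values:
  Z1 = 898.3 rayl, Z2 = 1037.3 rayl
Formula: R = (Z2 - Z1) / (Z2 + Z1)
Numerator: Z2 - Z1 = 1037.3 - 898.3 = 139.0
Denominator: Z2 + Z1 = 1037.3 + 898.3 = 1935.6
R = 139.0 / 1935.6 = 0.0718

0.0718


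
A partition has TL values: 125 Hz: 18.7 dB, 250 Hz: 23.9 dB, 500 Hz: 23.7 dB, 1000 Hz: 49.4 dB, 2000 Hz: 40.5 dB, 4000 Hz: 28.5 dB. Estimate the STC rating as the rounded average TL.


Given TL values at each frequency:
  125 Hz: 18.7 dB
  250 Hz: 23.9 dB
  500 Hz: 23.7 dB
  1000 Hz: 49.4 dB
  2000 Hz: 40.5 dB
  4000 Hz: 28.5 dB
Formula: STC ~ round(average of TL values)
Sum = 18.7 + 23.9 + 23.7 + 49.4 + 40.5 + 28.5 = 184.7
Average = 184.7 / 6 = 30.78
Rounded: 31

31


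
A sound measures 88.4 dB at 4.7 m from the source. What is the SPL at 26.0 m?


Given values:
  SPL1 = 88.4 dB, r1 = 4.7 m, r2 = 26.0 m
Formula: SPL2 = SPL1 - 20 * log10(r2 / r1)
Compute ratio: r2 / r1 = 26.0 / 4.7 = 5.5319
Compute log10: log10(5.5319) = 0.742874
Compute drop: 20 * 0.742874 = 14.8575
SPL2 = 88.4 - 14.8575 = 73.54

73.54 dB


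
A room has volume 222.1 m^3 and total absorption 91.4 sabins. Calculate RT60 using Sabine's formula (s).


Given values:
  V = 222.1 m^3
  A = 91.4 sabins
Formula: RT60 = 0.161 * V / A
Numerator: 0.161 * 222.1 = 35.7581
RT60 = 35.7581 / 91.4 = 0.391

0.391 s


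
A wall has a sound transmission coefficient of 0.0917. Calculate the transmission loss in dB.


Given values:
  tau = 0.0917
Formula: TL = 10 * log10(1 / tau)
Compute 1 / tau = 1 / 0.0917 = 10.9051
Compute log10(10.9051) = 1.03763
TL = 10 * 1.03763 = 10.38

10.38 dB


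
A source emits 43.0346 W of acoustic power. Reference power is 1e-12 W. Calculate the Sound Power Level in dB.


Given values:
  W = 43.0346 W
  W_ref = 1e-12 W
Formula: SWL = 10 * log10(W / W_ref)
Compute ratio: W / W_ref = 43034600000000
Compute log10: log10(43034600000000) = 13.633818
Multiply: SWL = 10 * 13.633818 = 136.34

136.34 dB


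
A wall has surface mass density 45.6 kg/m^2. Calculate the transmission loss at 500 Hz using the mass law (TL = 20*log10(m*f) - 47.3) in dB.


Given values:
  m = 45.6 kg/m^2, f = 500 Hz
Formula: TL = 20 * log10(m * f) - 47.3
Compute m * f = 45.6 * 500 = 22800.0
Compute log10(22800.0) = 4.357935
Compute 20 * 4.357935 = 87.1587
TL = 87.1587 - 47.3 = 39.86

39.86 dB


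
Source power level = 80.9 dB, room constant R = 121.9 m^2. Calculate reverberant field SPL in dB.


Given values:
  Lw = 80.9 dB, R = 121.9 m^2
Formula: SPL = Lw + 10 * log10(4 / R)
Compute 4 / R = 4 / 121.9 = 0.032814
Compute 10 * log10(0.032814) = -14.8394
SPL = 80.9 + (-14.8394) = 66.06

66.06 dB


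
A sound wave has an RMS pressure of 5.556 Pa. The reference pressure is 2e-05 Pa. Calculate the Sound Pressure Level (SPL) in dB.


Given values:
  p = 5.556 Pa
  p_ref = 2e-05 Pa
Formula: SPL = 20 * log10(p / p_ref)
Compute ratio: p / p_ref = 5.556 / 2e-05 = 277800
Compute log10: log10(277800) = 5.443732
Multiply: SPL = 20 * 5.443732 = 108.87

108.87 dB


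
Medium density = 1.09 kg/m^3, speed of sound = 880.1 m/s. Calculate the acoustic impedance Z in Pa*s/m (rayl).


Given values:
  rho = 1.09 kg/m^3
  c = 880.1 m/s
Formula: Z = rho * c
Z = 1.09 * 880.1
Z = 959.31

959.31 rayl


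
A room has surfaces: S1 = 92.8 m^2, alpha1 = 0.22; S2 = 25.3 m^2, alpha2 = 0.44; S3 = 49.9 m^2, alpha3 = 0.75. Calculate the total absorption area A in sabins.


Given surfaces:
  Surface 1: 92.8 * 0.22 = 20.416
  Surface 2: 25.3 * 0.44 = 11.132
  Surface 3: 49.9 * 0.75 = 37.425
Formula: A = sum(Si * alpha_i)
A = 20.416 + 11.132 + 37.425
A = 68.97

68.97 sabins


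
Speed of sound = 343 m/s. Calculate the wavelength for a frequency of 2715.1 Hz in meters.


Given values:
  c = 343 m/s, f = 2715.1 Hz
Formula: lambda = c / f
lambda = 343 / 2715.1
lambda = 0.1263

0.1263 m


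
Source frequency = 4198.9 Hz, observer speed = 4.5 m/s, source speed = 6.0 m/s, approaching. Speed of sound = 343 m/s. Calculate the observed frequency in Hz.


Given values:
  f_s = 4198.9 Hz, v_o = 4.5 m/s, v_s = 6.0 m/s
  Direction: approaching
Formula: f_o = f_s * (c + v_o) / (c - v_s)
Numerator: c + v_o = 343 + 4.5 = 347.5
Denominator: c - v_s = 343 - 6.0 = 337.0
f_o = 4198.9 * 347.5 / 337.0 = 4329.73

4329.73 Hz


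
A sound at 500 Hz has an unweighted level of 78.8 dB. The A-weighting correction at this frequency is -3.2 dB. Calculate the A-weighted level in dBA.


Given values:
  SPL = 78.8 dB
  A-weighting at 500 Hz = -3.2 dB
Formula: L_A = SPL + A_weight
L_A = 78.8 + (-3.2)
L_A = 75.6

75.6 dBA


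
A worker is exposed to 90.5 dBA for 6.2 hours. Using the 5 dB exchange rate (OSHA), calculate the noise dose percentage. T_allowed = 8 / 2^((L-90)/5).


Given values:
  L = 90.5 dBA, T = 6.2 hours
Formula: T_allowed = 8 / 2^((L - 90) / 5)
Compute exponent: (90.5 - 90) / 5 = 0.1
Compute 2^(0.1) = 1.071773
T_allowed = 8 / 1.071773 = 7.464267 hours
Dose = (T / T_allowed) * 100
Dose = (6.2 / 7.464267) * 100 = 83.06

83.06 %


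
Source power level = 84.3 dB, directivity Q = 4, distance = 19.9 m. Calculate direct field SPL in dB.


Given values:
  Lw = 84.3 dB, Q = 4, r = 19.9 m
Formula: SPL = Lw + 10 * log10(Q / (4 * pi * r^2))
Compute 4 * pi * r^2 = 4 * pi * 19.9^2 = 4976.4084
Compute Q / denom = 4 / 4976.4084 = 0.00080379
Compute 10 * log10(0.00080379) = -30.9486
SPL = 84.3 + (-30.9486) = 53.35

53.35 dB


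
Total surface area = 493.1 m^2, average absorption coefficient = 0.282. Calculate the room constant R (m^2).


Given values:
  S = 493.1 m^2, alpha = 0.282
Formula: R = S * alpha / (1 - alpha)
Numerator: 493.1 * 0.282 = 139.0542
Denominator: 1 - 0.282 = 0.718
R = 139.0542 / 0.718 = 193.67

193.67 m^2


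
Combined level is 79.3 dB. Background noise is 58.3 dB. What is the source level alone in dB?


Given values:
  L_total = 79.3 dB, L_bg = 58.3 dB
Formula: L_source = 10 * log10(10^(L_total/10) - 10^(L_bg/10))
Convert to linear:
  10^(79.3/10) = 85113803.8202
  10^(58.3/10) = 676082.9754
Difference: 85113803.8202 - 676082.9754 = 84437720.8448
L_source = 10 * log10(84437720.8448) = 79.27

79.27 dB


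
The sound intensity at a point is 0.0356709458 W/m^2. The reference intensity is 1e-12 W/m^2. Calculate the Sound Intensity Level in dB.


Given values:
  I = 0.0356709458 W/m^2
  I_ref = 1e-12 W/m^2
Formula: SIL = 10 * log10(I / I_ref)
Compute ratio: I / I_ref = 35670945800
Compute log10: log10(35670945800) = 10.552315
Multiply: SIL = 10 * 10.552315 = 105.52

105.52 dB


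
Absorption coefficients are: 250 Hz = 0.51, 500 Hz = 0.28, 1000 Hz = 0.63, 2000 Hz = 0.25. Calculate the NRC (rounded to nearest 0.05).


Given values:
  a_250 = 0.51, a_500 = 0.28
  a_1000 = 0.63, a_2000 = 0.25
Formula: NRC = (a250 + a500 + a1000 + a2000) / 4
Sum = 0.51 + 0.28 + 0.63 + 0.25 = 1.67
NRC = 1.67 / 4 = 0.4175
Rounded to nearest 0.05: 0.4

0.4


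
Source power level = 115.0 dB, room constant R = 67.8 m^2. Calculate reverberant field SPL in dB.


Given values:
  Lw = 115.0 dB, R = 67.8 m^2
Formula: SPL = Lw + 10 * log10(4 / R)
Compute 4 / R = 4 / 67.8 = 0.058997
Compute 10 * log10(0.058997) = -12.2917
SPL = 115.0 + (-12.2917) = 102.71

102.71 dB


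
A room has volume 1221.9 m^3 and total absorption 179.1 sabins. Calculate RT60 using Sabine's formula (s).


Given values:
  V = 1221.9 m^3
  A = 179.1 sabins
Formula: RT60 = 0.161 * V / A
Numerator: 0.161 * 1221.9 = 196.7259
RT60 = 196.7259 / 179.1 = 1.098

1.098 s


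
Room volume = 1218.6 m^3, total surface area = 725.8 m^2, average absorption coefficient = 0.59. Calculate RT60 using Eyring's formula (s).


Given values:
  V = 1218.6 m^3, S = 725.8 m^2, alpha = 0.59
Formula: RT60 = 0.161 * V / (-S * ln(1 - alpha))
Compute ln(1 - 0.59) = ln(0.41) = -0.891598
Denominator: -725.8 * -0.891598 = 647.1218
Numerator: 0.161 * 1218.6 = 196.1946
RT60 = 196.1946 / 647.1218 = 0.303

0.303 s


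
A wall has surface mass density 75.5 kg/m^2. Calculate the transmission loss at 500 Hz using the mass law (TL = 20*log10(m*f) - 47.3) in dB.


Given values:
  m = 75.5 kg/m^2, f = 500 Hz
Formula: TL = 20 * log10(m * f) - 47.3
Compute m * f = 75.5 * 500 = 37750.0
Compute log10(37750.0) = 4.576917
Compute 20 * 4.576917 = 91.5383
TL = 91.5383 - 47.3 = 44.24

44.24 dB


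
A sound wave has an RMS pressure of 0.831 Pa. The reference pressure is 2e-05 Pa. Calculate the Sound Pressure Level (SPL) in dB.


Given values:
  p = 0.831 Pa
  p_ref = 2e-05 Pa
Formula: SPL = 20 * log10(p / p_ref)
Compute ratio: p / p_ref = 0.831 / 2e-05 = 41550
Compute log10: log10(41550) = 4.618571
Multiply: SPL = 20 * 4.618571 = 92.37

92.37 dB


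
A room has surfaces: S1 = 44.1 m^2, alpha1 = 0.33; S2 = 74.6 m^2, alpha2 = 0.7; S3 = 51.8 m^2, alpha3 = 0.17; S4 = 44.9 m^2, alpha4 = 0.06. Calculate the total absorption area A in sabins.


Given surfaces:
  Surface 1: 44.1 * 0.33 = 14.553
  Surface 2: 74.6 * 0.7 = 52.22
  Surface 3: 51.8 * 0.17 = 8.806
  Surface 4: 44.9 * 0.06 = 2.694
Formula: A = sum(Si * alpha_i)
A = 14.553 + 52.22 + 8.806 + 2.694
A = 78.27

78.27 sabins


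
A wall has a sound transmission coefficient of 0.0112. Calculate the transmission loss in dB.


Given values:
  tau = 0.0112
Formula: TL = 10 * log10(1 / tau)
Compute 1 / tau = 1 / 0.0112 = 89.2857
Compute log10(89.2857) = 1.950782
TL = 10 * 1.950782 = 19.51

19.51 dB


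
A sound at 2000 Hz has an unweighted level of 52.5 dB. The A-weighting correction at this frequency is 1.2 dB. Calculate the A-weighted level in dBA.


Given values:
  SPL = 52.5 dB
  A-weighting at 2000 Hz = 1.2 dB
Formula: L_A = SPL + A_weight
L_A = 52.5 + (1.2)
L_A = 53.7

53.7 dBA


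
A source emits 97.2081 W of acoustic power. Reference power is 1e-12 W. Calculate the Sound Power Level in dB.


Given values:
  W = 97.2081 W
  W_ref = 1e-12 W
Formula: SWL = 10 * log10(W / W_ref)
Compute ratio: W / W_ref = 97208100000000
Compute log10: log10(97208100000000) = 13.987702
Multiply: SWL = 10 * 13.987702 = 139.88

139.88 dB


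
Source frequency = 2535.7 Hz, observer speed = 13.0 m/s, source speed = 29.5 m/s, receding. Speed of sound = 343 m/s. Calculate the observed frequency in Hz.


Given values:
  f_s = 2535.7 Hz, v_o = 13.0 m/s, v_s = 29.5 m/s
  Direction: receding
Formula: f_o = f_s * (c - v_o) / (c + v_s)
Numerator: c - v_o = 343 - 13.0 = 330.0
Denominator: c + v_s = 343 + 29.5 = 372.5
f_o = 2535.7 * 330.0 / 372.5 = 2246.39

2246.39 Hz


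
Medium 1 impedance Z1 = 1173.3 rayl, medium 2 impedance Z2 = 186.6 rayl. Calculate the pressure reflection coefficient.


Given values:
  Z1 = 1173.3 rayl, Z2 = 186.6 rayl
Formula: R = (Z2 - Z1) / (Z2 + Z1)
Numerator: Z2 - Z1 = 186.6 - 1173.3 = -986.7
Denominator: Z2 + Z1 = 186.6 + 1173.3 = 1359.9
R = -986.7 / 1359.9 = -0.7256

-0.7256


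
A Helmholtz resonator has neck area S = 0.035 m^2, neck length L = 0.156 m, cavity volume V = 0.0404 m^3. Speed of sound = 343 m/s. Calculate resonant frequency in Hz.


Given values:
  S = 0.035 m^2, L = 0.156 m, V = 0.0404 m^3, c = 343 m/s
Formula: f = (c / (2*pi)) * sqrt(S / (V * L))
Compute V * L = 0.0404 * 0.156 = 0.0063024
Compute S / (V * L) = 0.035 / 0.0063024 = 5.5534
Compute sqrt(5.5534) = 2.356565
Compute c / (2*pi) = 343 / 6.283185 = 54.590148
f = 54.590148 * 2.356565 = 128.65

128.65 Hz


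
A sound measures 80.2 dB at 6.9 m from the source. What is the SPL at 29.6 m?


Given values:
  SPL1 = 80.2 dB, r1 = 6.9 m, r2 = 29.6 m
Formula: SPL2 = SPL1 - 20 * log10(r2 / r1)
Compute ratio: r2 / r1 = 29.6 / 6.9 = 4.2899
Compute log10: log10(4.2899) = 0.632447
Compute drop: 20 * 0.632447 = 12.6489
SPL2 = 80.2 - 12.6489 = 67.55

67.55 dB


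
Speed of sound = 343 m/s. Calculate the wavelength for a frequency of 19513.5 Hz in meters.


Given values:
  c = 343 m/s, f = 19513.5 Hz
Formula: lambda = c / f
lambda = 343 / 19513.5
lambda = 0.0176

0.0176 m


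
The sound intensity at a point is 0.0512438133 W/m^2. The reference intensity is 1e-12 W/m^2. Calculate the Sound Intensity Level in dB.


Given values:
  I = 0.0512438133 W/m^2
  I_ref = 1e-12 W/m^2
Formula: SIL = 10 * log10(I / I_ref)
Compute ratio: I / I_ref = 51243813300
Compute log10: log10(51243813300) = 10.709641
Multiply: SIL = 10 * 10.709641 = 107.1

107.1 dB


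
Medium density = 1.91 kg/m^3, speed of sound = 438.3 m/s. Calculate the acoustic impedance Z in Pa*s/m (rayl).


Given values:
  rho = 1.91 kg/m^3
  c = 438.3 m/s
Formula: Z = rho * c
Z = 1.91 * 438.3
Z = 837.15

837.15 rayl


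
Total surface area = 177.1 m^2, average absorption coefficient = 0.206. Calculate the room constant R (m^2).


Given values:
  S = 177.1 m^2, alpha = 0.206
Formula: R = S * alpha / (1 - alpha)
Numerator: 177.1 * 0.206 = 36.4826
Denominator: 1 - 0.206 = 0.794
R = 36.4826 / 0.794 = 45.95

45.95 m^2


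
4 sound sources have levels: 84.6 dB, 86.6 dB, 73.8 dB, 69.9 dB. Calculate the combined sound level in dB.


Formula: L_total = 10 * log10( sum(10^(Li/10)) )
  Source 1: 10^(84.6/10) = 288403150.3127
  Source 2: 10^(86.6/10) = 457088189.6149
  Source 3: 10^(73.8/10) = 23988329.1902
  Source 4: 10^(69.9/10) = 9772372.2096
Sum of linear values = 779252041.3274
L_total = 10 * log10(779252041.3274) = 88.92

88.92 dB


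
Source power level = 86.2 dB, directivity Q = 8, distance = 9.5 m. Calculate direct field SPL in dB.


Given values:
  Lw = 86.2 dB, Q = 8, r = 9.5 m
Formula: SPL = Lw + 10 * log10(Q / (4 * pi * r^2))
Compute 4 * pi * r^2 = 4 * pi * 9.5^2 = 1134.1149
Compute Q / denom = 8 / 1134.1149 = 0.00705396
Compute 10 * log10(0.00705396) = -21.5157
SPL = 86.2 + (-21.5157) = 64.68

64.68 dB


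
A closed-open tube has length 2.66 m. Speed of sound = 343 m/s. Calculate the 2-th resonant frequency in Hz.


Given values:
  Tube type: closed-open, L = 2.66 m, c = 343 m/s, n = 2
Formula: f_n = (2n - 1) * c / (4 * L)
Compute 2n - 1 = 2*2 - 1 = 3
Compute 4 * L = 4 * 2.66 = 10.64
f = 3 * 343 / 10.64
f = 96.71

96.71 Hz


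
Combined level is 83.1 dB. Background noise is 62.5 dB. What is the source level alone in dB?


Given values:
  L_total = 83.1 dB, L_bg = 62.5 dB
Formula: L_source = 10 * log10(10^(L_total/10) - 10^(L_bg/10))
Convert to linear:
  10^(83.1/10) = 204173794.467
  10^(62.5/10) = 1778279.41
Difference: 204173794.467 - 1778279.41 = 202395515.057
L_source = 10 * log10(202395515.057) = 83.06

83.06 dB


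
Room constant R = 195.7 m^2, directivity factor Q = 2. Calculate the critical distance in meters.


Given values:
  R = 195.7 m^2, Q = 2
Formula: d_c = 0.141 * sqrt(Q * R)
Compute Q * R = 2 * 195.7 = 391.4
Compute sqrt(391.4) = 19.7838
d_c = 0.141 * 19.7838 = 2.79

2.79 m


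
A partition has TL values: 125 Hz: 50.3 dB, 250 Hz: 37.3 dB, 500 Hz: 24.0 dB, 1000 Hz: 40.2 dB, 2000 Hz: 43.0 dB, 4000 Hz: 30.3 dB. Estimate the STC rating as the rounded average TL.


Given TL values at each frequency:
  125 Hz: 50.3 dB
  250 Hz: 37.3 dB
  500 Hz: 24.0 dB
  1000 Hz: 40.2 dB
  2000 Hz: 43.0 dB
  4000 Hz: 30.3 dB
Formula: STC ~ round(average of TL values)
Sum = 50.3 + 37.3 + 24.0 + 40.2 + 43.0 + 30.3 = 225.1
Average = 225.1 / 6 = 37.52
Rounded: 38

38


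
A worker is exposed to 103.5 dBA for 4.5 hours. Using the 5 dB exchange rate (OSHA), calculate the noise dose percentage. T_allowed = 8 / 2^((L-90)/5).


Given values:
  L = 103.5 dBA, T = 4.5 hours
Formula: T_allowed = 8 / 2^((L - 90) / 5)
Compute exponent: (103.5 - 90) / 5 = 2.7
Compute 2^(2.7) = 6.498019
T_allowed = 8 / 6.498019 = 1.231144 hours
Dose = (T / T_allowed) * 100
Dose = (4.5 / 1.231144) * 100 = 365.51

365.51 %


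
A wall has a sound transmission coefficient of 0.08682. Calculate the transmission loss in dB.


Given values:
  tau = 0.08682
Formula: TL = 10 * log10(1 / tau)
Compute 1 / tau = 1 / 0.08682 = 11.5181
Compute log10(11.5181) = 1.061381
TL = 10 * 1.061381 = 10.61

10.61 dB


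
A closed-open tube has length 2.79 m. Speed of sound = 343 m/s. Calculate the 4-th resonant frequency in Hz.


Given values:
  Tube type: closed-open, L = 2.79 m, c = 343 m/s, n = 4
Formula: f_n = (2n - 1) * c / (4 * L)
Compute 2n - 1 = 2*4 - 1 = 7
Compute 4 * L = 4 * 2.79 = 11.16
f = 7 * 343 / 11.16
f = 215.14

215.14 Hz


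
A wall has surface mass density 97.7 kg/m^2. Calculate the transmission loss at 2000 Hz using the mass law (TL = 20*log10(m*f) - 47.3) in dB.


Given values:
  m = 97.7 kg/m^2, f = 2000 Hz
Formula: TL = 20 * log10(m * f) - 47.3
Compute m * f = 97.7 * 2000 = 195400.0
Compute log10(195400.0) = 5.290925
Compute 20 * 5.290925 = 105.8185
TL = 105.8185 - 47.3 = 58.52

58.52 dB


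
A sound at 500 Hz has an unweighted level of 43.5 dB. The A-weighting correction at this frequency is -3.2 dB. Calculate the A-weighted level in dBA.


Given values:
  SPL = 43.5 dB
  A-weighting at 500 Hz = -3.2 dB
Formula: L_A = SPL + A_weight
L_A = 43.5 + (-3.2)
L_A = 40.3

40.3 dBA


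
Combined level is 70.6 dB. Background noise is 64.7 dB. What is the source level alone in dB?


Given values:
  L_total = 70.6 dB, L_bg = 64.7 dB
Formula: L_source = 10 * log10(10^(L_total/10) - 10^(L_bg/10))
Convert to linear:
  10^(70.6/10) = 11481536.215
  10^(64.7/10) = 2951209.2267
Difference: 11481536.215 - 2951209.2267 = 8530326.9883
L_source = 10 * log10(8530326.9883) = 69.31

69.31 dB


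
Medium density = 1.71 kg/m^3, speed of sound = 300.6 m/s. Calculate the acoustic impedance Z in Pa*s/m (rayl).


Given values:
  rho = 1.71 kg/m^3
  c = 300.6 m/s
Formula: Z = rho * c
Z = 1.71 * 300.6
Z = 514.03

514.03 rayl


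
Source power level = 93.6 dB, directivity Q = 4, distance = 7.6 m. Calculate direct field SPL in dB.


Given values:
  Lw = 93.6 dB, Q = 4, r = 7.6 m
Formula: SPL = Lw + 10 * log10(Q / (4 * pi * r^2))
Compute 4 * pi * r^2 = 4 * pi * 7.6^2 = 725.8336
Compute Q / denom = 4 / 725.8336 = 0.0055109
Compute 10 * log10(0.0055109) = -22.5878
SPL = 93.6 + (-22.5878) = 71.01

71.01 dB


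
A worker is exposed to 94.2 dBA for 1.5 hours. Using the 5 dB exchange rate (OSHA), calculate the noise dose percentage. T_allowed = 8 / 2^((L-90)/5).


Given values:
  L = 94.2 dBA, T = 1.5 hours
Formula: T_allowed = 8 / 2^((L - 90) / 5)
Compute exponent: (94.2 - 90) / 5 = 0.84
Compute 2^(0.84) = 1.79005
T_allowed = 8 / 1.79005 = 4.469149 hours
Dose = (T / T_allowed) * 100
Dose = (1.5 / 4.469149) * 100 = 33.56

33.56 %


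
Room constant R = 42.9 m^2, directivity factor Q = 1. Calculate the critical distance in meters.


Given values:
  R = 42.9 m^2, Q = 1
Formula: d_c = 0.141 * sqrt(Q * R)
Compute Q * R = 1 * 42.9 = 42.9
Compute sqrt(42.9) = 6.5498
d_c = 0.141 * 6.5498 = 0.924

0.924 m


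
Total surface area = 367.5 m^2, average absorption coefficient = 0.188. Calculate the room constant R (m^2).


Given values:
  S = 367.5 m^2, alpha = 0.188
Formula: R = S * alpha / (1 - alpha)
Numerator: 367.5 * 0.188 = 69.09
Denominator: 1 - 0.188 = 0.812
R = 69.09 / 0.812 = 85.09

85.09 m^2


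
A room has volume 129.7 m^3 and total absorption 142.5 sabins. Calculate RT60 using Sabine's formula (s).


Given values:
  V = 129.7 m^3
  A = 142.5 sabins
Formula: RT60 = 0.161 * V / A
Numerator: 0.161 * 129.7 = 20.8817
RT60 = 20.8817 / 142.5 = 0.147

0.147 s


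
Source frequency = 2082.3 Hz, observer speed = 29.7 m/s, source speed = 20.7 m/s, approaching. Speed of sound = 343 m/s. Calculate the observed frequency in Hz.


Given values:
  f_s = 2082.3 Hz, v_o = 29.7 m/s, v_s = 20.7 m/s
  Direction: approaching
Formula: f_o = f_s * (c + v_o) / (c - v_s)
Numerator: c + v_o = 343 + 29.7 = 372.7
Denominator: c - v_s = 343 - 20.7 = 322.3
f_o = 2082.3 * 372.7 / 322.3 = 2407.92

2407.92 Hz


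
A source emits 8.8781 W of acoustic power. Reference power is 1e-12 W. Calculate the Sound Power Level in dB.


Given values:
  W = 8.8781 W
  W_ref = 1e-12 W
Formula: SWL = 10 * log10(W / W_ref)
Compute ratio: W / W_ref = 8878100000000
Compute log10: log10(8878100000000) = 12.94832
Multiply: SWL = 10 * 12.94832 = 129.48

129.48 dB


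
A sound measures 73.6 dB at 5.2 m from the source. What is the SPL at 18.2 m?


Given values:
  SPL1 = 73.6 dB, r1 = 5.2 m, r2 = 18.2 m
Formula: SPL2 = SPL1 - 20 * log10(r2 / r1)
Compute ratio: r2 / r1 = 18.2 / 5.2 = 3.5
Compute log10: log10(3.5) = 0.544068
Compute drop: 20 * 0.544068 = 10.8814
SPL2 = 73.6 - 10.8814 = 62.72

62.72 dB


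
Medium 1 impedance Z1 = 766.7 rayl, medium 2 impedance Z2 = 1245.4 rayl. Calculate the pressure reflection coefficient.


Given values:
  Z1 = 766.7 rayl, Z2 = 1245.4 rayl
Formula: R = (Z2 - Z1) / (Z2 + Z1)
Numerator: Z2 - Z1 = 1245.4 - 766.7 = 478.7
Denominator: Z2 + Z1 = 1245.4 + 766.7 = 2012.1
R = 478.7 / 2012.1 = 0.2379

0.2379


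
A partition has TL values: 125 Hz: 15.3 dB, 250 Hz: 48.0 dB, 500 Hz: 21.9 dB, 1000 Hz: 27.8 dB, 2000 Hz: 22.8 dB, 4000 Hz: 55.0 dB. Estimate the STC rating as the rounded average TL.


Given TL values at each frequency:
  125 Hz: 15.3 dB
  250 Hz: 48.0 dB
  500 Hz: 21.9 dB
  1000 Hz: 27.8 dB
  2000 Hz: 22.8 dB
  4000 Hz: 55.0 dB
Formula: STC ~ round(average of TL values)
Sum = 15.3 + 48.0 + 21.9 + 27.8 + 22.8 + 55.0 = 190.8
Average = 190.8 / 6 = 31.8
Rounded: 32

32


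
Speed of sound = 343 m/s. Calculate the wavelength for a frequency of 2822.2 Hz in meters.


Given values:
  c = 343 m/s, f = 2822.2 Hz
Formula: lambda = c / f
lambda = 343 / 2822.2
lambda = 0.1215

0.1215 m


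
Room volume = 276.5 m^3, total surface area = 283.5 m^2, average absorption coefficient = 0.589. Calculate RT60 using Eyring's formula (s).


Given values:
  V = 276.5 m^3, S = 283.5 m^2, alpha = 0.589
Formula: RT60 = 0.161 * V / (-S * ln(1 - alpha))
Compute ln(1 - 0.589) = ln(0.411) = -0.889162
Denominator: -283.5 * -0.889162 = 252.0774
Numerator: 0.161 * 276.5 = 44.5165
RT60 = 44.5165 / 252.0774 = 0.177

0.177 s


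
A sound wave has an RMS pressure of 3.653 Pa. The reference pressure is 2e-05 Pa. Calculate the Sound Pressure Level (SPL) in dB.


Given values:
  p = 3.653 Pa
  p_ref = 2e-05 Pa
Formula: SPL = 20 * log10(p / p_ref)
Compute ratio: p / p_ref = 3.653 / 2e-05 = 182650
Compute log10: log10(182650) = 5.26162
Multiply: SPL = 20 * 5.26162 = 105.23

105.23 dB


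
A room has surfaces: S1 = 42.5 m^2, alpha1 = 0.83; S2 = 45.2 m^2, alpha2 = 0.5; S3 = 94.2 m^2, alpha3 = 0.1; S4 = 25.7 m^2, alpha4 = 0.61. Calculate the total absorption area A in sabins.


Given surfaces:
  Surface 1: 42.5 * 0.83 = 35.275
  Surface 2: 45.2 * 0.5 = 22.6
  Surface 3: 94.2 * 0.1 = 9.42
  Surface 4: 25.7 * 0.61 = 15.677
Formula: A = sum(Si * alpha_i)
A = 35.275 + 22.6 + 9.42 + 15.677
A = 82.97

82.97 sabins


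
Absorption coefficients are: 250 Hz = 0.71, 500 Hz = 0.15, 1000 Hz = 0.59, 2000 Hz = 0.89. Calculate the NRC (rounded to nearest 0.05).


Given values:
  a_250 = 0.71, a_500 = 0.15
  a_1000 = 0.59, a_2000 = 0.89
Formula: NRC = (a250 + a500 + a1000 + a2000) / 4
Sum = 0.71 + 0.15 + 0.59 + 0.89 = 2.34
NRC = 2.34 / 4 = 0.585
Rounded to nearest 0.05: 0.6

0.6


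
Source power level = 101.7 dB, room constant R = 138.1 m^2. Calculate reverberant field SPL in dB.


Given values:
  Lw = 101.7 dB, R = 138.1 m^2
Formula: SPL = Lw + 10 * log10(4 / R)
Compute 4 / R = 4 / 138.1 = 0.028965
Compute 10 * log10(0.028965) = -15.3813
SPL = 101.7 + (-15.3813) = 86.32

86.32 dB


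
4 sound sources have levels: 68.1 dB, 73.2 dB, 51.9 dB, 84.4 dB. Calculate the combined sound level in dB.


Formula: L_total = 10 * log10( sum(10^(Li/10)) )
  Source 1: 10^(68.1/10) = 6456542.2903
  Source 2: 10^(73.2/10) = 20892961.3085
  Source 3: 10^(51.9/10) = 154881.6619
  Source 4: 10^(84.4/10) = 275422870.3338
Sum of linear values = 302927255.5945
L_total = 10 * log10(302927255.5945) = 84.81

84.81 dB


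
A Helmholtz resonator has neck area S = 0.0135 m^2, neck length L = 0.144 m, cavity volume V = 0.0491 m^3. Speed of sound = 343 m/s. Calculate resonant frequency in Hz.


Given values:
  S = 0.0135 m^2, L = 0.144 m, V = 0.0491 m^3, c = 343 m/s
Formula: f = (c / (2*pi)) * sqrt(S / (V * L))
Compute V * L = 0.0491 * 0.144 = 0.0070704
Compute S / (V * L) = 0.0135 / 0.0070704 = 1.9094
Compute sqrt(1.9094) = 1.38181
Compute c / (2*pi) = 343 / 6.283185 = 54.590148
f = 54.590148 * 1.38181 = 75.43

75.43 Hz


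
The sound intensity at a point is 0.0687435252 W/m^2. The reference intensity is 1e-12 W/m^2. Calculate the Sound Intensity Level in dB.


Given values:
  I = 0.0687435252 W/m^2
  I_ref = 1e-12 W/m^2
Formula: SIL = 10 * log10(I / I_ref)
Compute ratio: I / I_ref = 68743525200
Compute log10: log10(68743525200) = 10.837232
Multiply: SIL = 10 * 10.837232 = 108.37

108.37 dB


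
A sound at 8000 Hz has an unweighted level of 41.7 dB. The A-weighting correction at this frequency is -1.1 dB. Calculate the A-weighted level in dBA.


Given values:
  SPL = 41.7 dB
  A-weighting at 8000 Hz = -1.1 dB
Formula: L_A = SPL + A_weight
L_A = 41.7 + (-1.1)
L_A = 40.6

40.6 dBA


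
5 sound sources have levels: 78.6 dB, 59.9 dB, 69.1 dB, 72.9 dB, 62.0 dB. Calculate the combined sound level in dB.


Formula: L_total = 10 * log10( sum(10^(Li/10)) )
  Source 1: 10^(78.6/10) = 72443596.0075
  Source 2: 10^(59.9/10) = 977237.221
  Source 3: 10^(69.1/10) = 8128305.1616
  Source 4: 10^(72.9/10) = 19498445.9976
  Source 5: 10^(62.0/10) = 1584893.1925
Sum of linear values = 102632477.5802
L_total = 10 * log10(102632477.5802) = 80.11

80.11 dB


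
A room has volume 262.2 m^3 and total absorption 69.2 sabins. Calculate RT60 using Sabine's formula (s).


Given values:
  V = 262.2 m^3
  A = 69.2 sabins
Formula: RT60 = 0.161 * V / A
Numerator: 0.161 * 262.2 = 42.2142
RT60 = 42.2142 / 69.2 = 0.61

0.61 s


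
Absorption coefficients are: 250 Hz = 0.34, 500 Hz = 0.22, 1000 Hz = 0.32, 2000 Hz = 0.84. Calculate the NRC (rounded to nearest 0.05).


Given values:
  a_250 = 0.34, a_500 = 0.22
  a_1000 = 0.32, a_2000 = 0.84
Formula: NRC = (a250 + a500 + a1000 + a2000) / 4
Sum = 0.34 + 0.22 + 0.32 + 0.84 = 1.72
NRC = 1.72 / 4 = 0.43
Rounded to nearest 0.05: 0.45

0.45


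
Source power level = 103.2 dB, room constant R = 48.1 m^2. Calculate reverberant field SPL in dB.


Given values:
  Lw = 103.2 dB, R = 48.1 m^2
Formula: SPL = Lw + 10 * log10(4 / R)
Compute 4 / R = 4 / 48.1 = 0.08316
Compute 10 * log10(0.08316) = -10.8009
SPL = 103.2 + (-10.8009) = 92.4

92.4 dB


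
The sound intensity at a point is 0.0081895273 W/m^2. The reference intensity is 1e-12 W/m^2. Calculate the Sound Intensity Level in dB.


Given values:
  I = 0.0081895273 W/m^2
  I_ref = 1e-12 W/m^2
Formula: SIL = 10 * log10(I / I_ref)
Compute ratio: I / I_ref = 8189527300
Compute log10: log10(8189527300) = 9.913259
Multiply: SIL = 10 * 9.913259 = 99.13

99.13 dB


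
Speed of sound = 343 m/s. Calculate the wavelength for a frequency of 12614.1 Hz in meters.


Given values:
  c = 343 m/s, f = 12614.1 Hz
Formula: lambda = c / f
lambda = 343 / 12614.1
lambda = 0.0272

0.0272 m


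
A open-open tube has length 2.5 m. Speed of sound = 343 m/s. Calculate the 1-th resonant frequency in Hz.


Given values:
  Tube type: open-open, L = 2.5 m, c = 343 m/s, n = 1
Formula: f_n = n * c / (2 * L)
Compute 2 * L = 2 * 2.5 = 5.0
f = 1 * 343 / 5.0
f = 68.6

68.6 Hz


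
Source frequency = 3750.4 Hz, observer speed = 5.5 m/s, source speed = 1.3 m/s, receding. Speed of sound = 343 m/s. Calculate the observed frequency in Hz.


Given values:
  f_s = 3750.4 Hz, v_o = 5.5 m/s, v_s = 1.3 m/s
  Direction: receding
Formula: f_o = f_s * (c - v_o) / (c + v_s)
Numerator: c - v_o = 343 - 5.5 = 337.5
Denominator: c + v_s = 343 + 1.3 = 344.3
f_o = 3750.4 * 337.5 / 344.3 = 3676.33

3676.33 Hz


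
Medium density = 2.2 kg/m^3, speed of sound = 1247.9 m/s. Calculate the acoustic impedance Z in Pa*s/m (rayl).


Given values:
  rho = 2.2 kg/m^3
  c = 1247.9 m/s
Formula: Z = rho * c
Z = 2.2 * 1247.9
Z = 2745.38

2745.38 rayl


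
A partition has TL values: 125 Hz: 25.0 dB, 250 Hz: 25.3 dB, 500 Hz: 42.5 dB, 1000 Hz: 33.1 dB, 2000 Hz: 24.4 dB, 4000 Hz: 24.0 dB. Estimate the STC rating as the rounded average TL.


Given TL values at each frequency:
  125 Hz: 25.0 dB
  250 Hz: 25.3 dB
  500 Hz: 42.5 dB
  1000 Hz: 33.1 dB
  2000 Hz: 24.4 dB
  4000 Hz: 24.0 dB
Formula: STC ~ round(average of TL values)
Sum = 25.0 + 25.3 + 42.5 + 33.1 + 24.4 + 24.0 = 174.3
Average = 174.3 / 6 = 29.05
Rounded: 29

29


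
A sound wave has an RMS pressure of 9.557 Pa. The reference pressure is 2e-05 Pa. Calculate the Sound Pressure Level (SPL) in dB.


Given values:
  p = 9.557 Pa
  p_ref = 2e-05 Pa
Formula: SPL = 20 * log10(p / p_ref)
Compute ratio: p / p_ref = 9.557 / 2e-05 = 477850
Compute log10: log10(477850) = 5.679292
Multiply: SPL = 20 * 5.679292 = 113.59

113.59 dB


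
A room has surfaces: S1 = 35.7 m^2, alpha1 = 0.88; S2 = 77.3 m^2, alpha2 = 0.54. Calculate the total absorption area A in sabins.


Given surfaces:
  Surface 1: 35.7 * 0.88 = 31.416
  Surface 2: 77.3 * 0.54 = 41.742
Formula: A = sum(Si * alpha_i)
A = 31.416 + 41.742
A = 73.16

73.16 sabins


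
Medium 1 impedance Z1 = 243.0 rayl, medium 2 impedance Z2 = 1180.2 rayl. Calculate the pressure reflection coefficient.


Given values:
  Z1 = 243.0 rayl, Z2 = 1180.2 rayl
Formula: R = (Z2 - Z1) / (Z2 + Z1)
Numerator: Z2 - Z1 = 1180.2 - 243.0 = 937.2
Denominator: Z2 + Z1 = 1180.2 + 243.0 = 1423.2
R = 937.2 / 1423.2 = 0.6585

0.6585


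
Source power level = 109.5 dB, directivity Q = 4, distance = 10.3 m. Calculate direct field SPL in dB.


Given values:
  Lw = 109.5 dB, Q = 4, r = 10.3 m
Formula: SPL = Lw + 10 * log10(Q / (4 * pi * r^2))
Compute 4 * pi * r^2 = 4 * pi * 10.3^2 = 1333.1663
Compute Q / denom = 4 / 1333.1663 = 0.00300038
Compute 10 * log10(0.00300038) = -25.2282
SPL = 109.5 + (-25.2282) = 84.27

84.27 dB


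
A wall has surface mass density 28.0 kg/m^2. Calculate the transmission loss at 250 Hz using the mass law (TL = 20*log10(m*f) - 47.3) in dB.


Given values:
  m = 28.0 kg/m^2, f = 250 Hz
Formula: TL = 20 * log10(m * f) - 47.3
Compute m * f = 28.0 * 250 = 7000.0
Compute log10(7000.0) = 3.845098
Compute 20 * 3.845098 = 76.902
TL = 76.902 - 47.3 = 29.6

29.6 dB


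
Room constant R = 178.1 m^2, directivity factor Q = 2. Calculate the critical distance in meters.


Given values:
  R = 178.1 m^2, Q = 2
Formula: d_c = 0.141 * sqrt(Q * R)
Compute Q * R = 2 * 178.1 = 356.2
Compute sqrt(356.2) = 18.8733
d_c = 0.141 * 18.8733 = 2.661

2.661 m


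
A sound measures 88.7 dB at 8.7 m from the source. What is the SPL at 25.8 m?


Given values:
  SPL1 = 88.7 dB, r1 = 8.7 m, r2 = 25.8 m
Formula: SPL2 = SPL1 - 20 * log10(r2 / r1)
Compute ratio: r2 / r1 = 25.8 / 8.7 = 2.9655
Compute log10: log10(2.9655) = 0.472098
Compute drop: 20 * 0.472098 = 9.442
SPL2 = 88.7 - 9.442 = 79.26

79.26 dB


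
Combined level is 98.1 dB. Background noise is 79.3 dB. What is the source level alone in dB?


Given values:
  L_total = 98.1 dB, L_bg = 79.3 dB
Formula: L_source = 10 * log10(10^(L_total/10) - 10^(L_bg/10))
Convert to linear:
  10^(98.1/10) = 6456542290.3465
  10^(79.3/10) = 85113803.8202
Difference: 6456542290.3465 - 85113803.8202 = 6371428486.5263
L_source = 10 * log10(6371428486.5263) = 98.04

98.04 dB


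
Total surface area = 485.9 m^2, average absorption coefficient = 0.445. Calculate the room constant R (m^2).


Given values:
  S = 485.9 m^2, alpha = 0.445
Formula: R = S * alpha / (1 - alpha)
Numerator: 485.9 * 0.445 = 216.2255
Denominator: 1 - 0.445 = 0.555
R = 216.2255 / 0.555 = 389.6

389.6 m^2


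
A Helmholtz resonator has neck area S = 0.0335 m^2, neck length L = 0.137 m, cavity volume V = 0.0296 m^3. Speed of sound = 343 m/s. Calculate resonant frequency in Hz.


Given values:
  S = 0.0335 m^2, L = 0.137 m, V = 0.0296 m^3, c = 343 m/s
Formula: f = (c / (2*pi)) * sqrt(S / (V * L))
Compute V * L = 0.0296 * 0.137 = 0.0040552
Compute S / (V * L) = 0.0335 / 0.0040552 = 8.261
Compute sqrt(8.261) = 2.874196
Compute c / (2*pi) = 343 / 6.283185 = 54.590148
f = 54.590148 * 2.874196 = 156.9

156.9 Hz


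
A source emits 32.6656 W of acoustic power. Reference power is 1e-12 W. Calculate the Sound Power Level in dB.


Given values:
  W = 32.6656 W
  W_ref = 1e-12 W
Formula: SWL = 10 * log10(W / W_ref)
Compute ratio: W / W_ref = 32665600000000
Compute log10: log10(32665600000000) = 13.514091
Multiply: SWL = 10 * 13.514091 = 135.14

135.14 dB


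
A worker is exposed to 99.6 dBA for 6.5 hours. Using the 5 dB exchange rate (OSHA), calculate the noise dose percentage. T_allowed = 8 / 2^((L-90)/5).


Given values:
  L = 99.6 dBA, T = 6.5 hours
Formula: T_allowed = 8 / 2^((L - 90) / 5)
Compute exponent: (99.6 - 90) / 5 = 1.92
Compute 2^(1.92) = 3.784231
T_allowed = 8 / 3.784231 = 2.114036 hours
Dose = (T / T_allowed) * 100
Dose = (6.5 / 2.114036) * 100 = 307.47

307.47 %


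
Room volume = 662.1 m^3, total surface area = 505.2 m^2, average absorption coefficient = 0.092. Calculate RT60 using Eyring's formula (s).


Given values:
  V = 662.1 m^3, S = 505.2 m^2, alpha = 0.092
Formula: RT60 = 0.161 * V / (-S * ln(1 - alpha))
Compute ln(1 - 0.092) = ln(0.908) = -0.096511
Denominator: -505.2 * -0.096511 = 48.7574
Numerator: 0.161 * 662.1 = 106.5981
RT60 = 106.5981 / 48.7574 = 2.186

2.186 s


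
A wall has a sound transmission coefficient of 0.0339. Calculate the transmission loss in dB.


Given values:
  tau = 0.0339
Formula: TL = 10 * log10(1 / tau)
Compute 1 / tau = 1 / 0.0339 = 29.4985
Compute log10(29.4985) = 1.4698
TL = 10 * 1.4698 = 14.7

14.7 dB


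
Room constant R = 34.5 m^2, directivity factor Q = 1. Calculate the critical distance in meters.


Given values:
  R = 34.5 m^2, Q = 1
Formula: d_c = 0.141 * sqrt(Q * R)
Compute Q * R = 1 * 34.5 = 34.5
Compute sqrt(34.5) = 5.8737
d_c = 0.141 * 5.8737 = 0.828

0.828 m


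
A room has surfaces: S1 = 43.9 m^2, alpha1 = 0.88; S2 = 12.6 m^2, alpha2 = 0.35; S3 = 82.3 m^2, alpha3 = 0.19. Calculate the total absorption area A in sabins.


Given surfaces:
  Surface 1: 43.9 * 0.88 = 38.632
  Surface 2: 12.6 * 0.35 = 4.41
  Surface 3: 82.3 * 0.19 = 15.637
Formula: A = sum(Si * alpha_i)
A = 38.632 + 4.41 + 15.637
A = 58.68

58.68 sabins


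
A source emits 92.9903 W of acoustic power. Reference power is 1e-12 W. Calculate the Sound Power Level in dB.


Given values:
  W = 92.9903 W
  W_ref = 1e-12 W
Formula: SWL = 10 * log10(W / W_ref)
Compute ratio: W / W_ref = 92990300000000
Compute log10: log10(92990300000000) = 13.968438
Multiply: SWL = 10 * 13.968438 = 139.68

139.68 dB


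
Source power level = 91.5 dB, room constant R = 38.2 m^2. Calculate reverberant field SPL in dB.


Given values:
  Lw = 91.5 dB, R = 38.2 m^2
Formula: SPL = Lw + 10 * log10(4 / R)
Compute 4 / R = 4 / 38.2 = 0.104712
Compute 10 * log10(0.104712) = -9.8
SPL = 91.5 + (-9.8) = 81.7

81.7 dB


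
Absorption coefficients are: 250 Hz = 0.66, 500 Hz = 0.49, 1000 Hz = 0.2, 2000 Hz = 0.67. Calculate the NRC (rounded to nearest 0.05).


Given values:
  a_250 = 0.66, a_500 = 0.49
  a_1000 = 0.2, a_2000 = 0.67
Formula: NRC = (a250 + a500 + a1000 + a2000) / 4
Sum = 0.66 + 0.49 + 0.2 + 0.67 = 2.02
NRC = 2.02 / 4 = 0.505
Rounded to nearest 0.05: 0.5

0.5


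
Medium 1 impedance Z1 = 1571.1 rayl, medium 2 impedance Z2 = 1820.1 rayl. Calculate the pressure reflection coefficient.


Given values:
  Z1 = 1571.1 rayl, Z2 = 1820.1 rayl
Formula: R = (Z2 - Z1) / (Z2 + Z1)
Numerator: Z2 - Z1 = 1820.1 - 1571.1 = 249.0
Denominator: Z2 + Z1 = 1820.1 + 1571.1 = 3391.2
R = 249.0 / 3391.2 = 0.0734

0.0734


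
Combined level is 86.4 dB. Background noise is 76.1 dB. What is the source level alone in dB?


Given values:
  L_total = 86.4 dB, L_bg = 76.1 dB
Formula: L_source = 10 * log10(10^(L_total/10) - 10^(L_bg/10))
Convert to linear:
  10^(86.4/10) = 436515832.2402
  10^(76.1/10) = 40738027.7804
Difference: 436515832.2402 - 40738027.7804 = 395777804.4598
L_source = 10 * log10(395777804.4598) = 85.97

85.97 dB


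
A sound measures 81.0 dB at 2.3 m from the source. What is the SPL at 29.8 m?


Given values:
  SPL1 = 81.0 dB, r1 = 2.3 m, r2 = 29.8 m
Formula: SPL2 = SPL1 - 20 * log10(r2 / r1)
Compute ratio: r2 / r1 = 29.8 / 2.3 = 12.9565
Compute log10: log10(12.9565) = 1.112488
Compute drop: 20 * 1.112488 = 22.2498
SPL2 = 81.0 - 22.2498 = 58.75

58.75 dB


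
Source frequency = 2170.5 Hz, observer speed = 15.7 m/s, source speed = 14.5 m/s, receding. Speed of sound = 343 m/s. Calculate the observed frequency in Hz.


Given values:
  f_s = 2170.5 Hz, v_o = 15.7 m/s, v_s = 14.5 m/s
  Direction: receding
Formula: f_o = f_s * (c - v_o) / (c + v_s)
Numerator: c - v_o = 343 - 15.7 = 327.3
Denominator: c + v_s = 343 + 14.5 = 357.5
f_o = 2170.5 * 327.3 / 357.5 = 1987.15

1987.15 Hz


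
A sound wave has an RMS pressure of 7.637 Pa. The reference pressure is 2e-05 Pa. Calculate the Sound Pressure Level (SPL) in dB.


Given values:
  p = 7.637 Pa
  p_ref = 2e-05 Pa
Formula: SPL = 20 * log10(p / p_ref)
Compute ratio: p / p_ref = 7.637 / 2e-05 = 381850
Compute log10: log10(381850) = 5.581893
Multiply: SPL = 20 * 5.581893 = 111.64

111.64 dB


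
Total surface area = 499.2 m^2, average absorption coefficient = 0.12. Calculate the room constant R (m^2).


Given values:
  S = 499.2 m^2, alpha = 0.12
Formula: R = S * alpha / (1 - alpha)
Numerator: 499.2 * 0.12 = 59.904
Denominator: 1 - 0.12 = 0.88
R = 59.904 / 0.88 = 68.07

68.07 m^2


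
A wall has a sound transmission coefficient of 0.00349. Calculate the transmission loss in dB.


Given values:
  tau = 0.00349
Formula: TL = 10 * log10(1 / tau)
Compute 1 / tau = 1 / 0.00349 = 286.533
Compute log10(286.533) = 2.457175
TL = 10 * 2.457175 = 24.57

24.57 dB


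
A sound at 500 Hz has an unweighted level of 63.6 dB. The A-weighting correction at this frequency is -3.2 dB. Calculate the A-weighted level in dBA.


Given values:
  SPL = 63.6 dB
  A-weighting at 500 Hz = -3.2 dB
Formula: L_A = SPL + A_weight
L_A = 63.6 + (-3.2)
L_A = 60.4

60.4 dBA


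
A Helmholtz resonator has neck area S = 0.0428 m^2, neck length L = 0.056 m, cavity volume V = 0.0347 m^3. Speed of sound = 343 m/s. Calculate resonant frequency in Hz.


Given values:
  S = 0.0428 m^2, L = 0.056 m, V = 0.0347 m^3, c = 343 m/s
Formula: f = (c / (2*pi)) * sqrt(S / (V * L))
Compute V * L = 0.0347 * 0.056 = 0.0019432
Compute S / (V * L) = 0.0428 / 0.0019432 = 22.0255
Compute sqrt(22.0255) = 4.693133
Compute c / (2*pi) = 343 / 6.283185 = 54.590148
f = 54.590148 * 4.693133 = 256.2

256.2 Hz
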